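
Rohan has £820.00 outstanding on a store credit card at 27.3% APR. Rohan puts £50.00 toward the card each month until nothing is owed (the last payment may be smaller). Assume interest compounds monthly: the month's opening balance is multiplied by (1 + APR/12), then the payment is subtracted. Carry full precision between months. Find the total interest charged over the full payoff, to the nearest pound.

£218

Monthly rate r = 27.3%/12 = 2.275% = 0.02275.
Payoff takes n = ⌈−ln(1 − rB₀/P)/ln(1+r)⌉ = ⌈20.759⌉ = 21 payments; the last is £38.04.
Total paid = 20·£50.00 + £38.04 = £1,038.04.
Total interest = total paid − principal = £1,038.04 − £820.00 = £218.04.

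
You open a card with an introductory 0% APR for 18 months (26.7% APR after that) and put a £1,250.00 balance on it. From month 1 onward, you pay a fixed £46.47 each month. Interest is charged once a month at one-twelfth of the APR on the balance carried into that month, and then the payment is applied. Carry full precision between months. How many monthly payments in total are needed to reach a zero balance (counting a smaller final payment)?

Promo months 1–18 at r₀ = 0%/12 = 0; months 19+ at r₁ = 26.7%/12 = 0.02225.
After month 18 (no interest yet): B = £1,250.00 − 18·£46.47 = £413.54.
Then at r₁ with £46.47/mo: n₂ = −ln(1 − r₁·B/P)/ln(1+r₁) ≈ 10.03 → 11 more payments.

29 months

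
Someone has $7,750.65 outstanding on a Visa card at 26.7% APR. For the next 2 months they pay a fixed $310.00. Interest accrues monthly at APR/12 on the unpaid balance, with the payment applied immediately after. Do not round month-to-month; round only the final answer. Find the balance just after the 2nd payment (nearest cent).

Monthly rate r = 26.7%/12 = 2.225% = 0.02225.
Each month: B ← B·(1+r) − $310.00.
Month 1: interest $172.45; balance after payment $7,613.10.
Month 2: interest $169.39; balance after payment $7,472.49.

$7,472.49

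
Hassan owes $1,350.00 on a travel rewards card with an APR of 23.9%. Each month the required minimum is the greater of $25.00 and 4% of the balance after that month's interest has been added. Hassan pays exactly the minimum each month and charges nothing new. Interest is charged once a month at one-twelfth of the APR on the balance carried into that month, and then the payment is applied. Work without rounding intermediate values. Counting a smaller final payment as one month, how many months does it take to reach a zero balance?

72 months

Monthly rate r = 23.9%/12 = 1.99167% = 0.0199167.
While 4% of the post-interest balance exceeds $25.00, each month B ← (B·(1+r))·(1 − 0.04), i.e. B shrinks by the factor (1+r)·0.96 = 0.97912.
This holds for months 1–38. Entering month 39 the balance is $605.48; 4% of the post-interest balance is now below $25.00, so the flat $25.00 minimum applies from here.
From month 39 a fixed $25.00 at rate r clears $605.48 in 34 more payments. Total: 38 + 34 = 72 months.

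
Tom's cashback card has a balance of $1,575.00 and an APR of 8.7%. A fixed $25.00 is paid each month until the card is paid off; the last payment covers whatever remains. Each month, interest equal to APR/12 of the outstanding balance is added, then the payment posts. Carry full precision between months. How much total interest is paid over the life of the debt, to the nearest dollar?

Monthly rate r = 8.7%/12 = 0.725% = 0.00725.
Payoff takes n = ⌈−ln(1 − rB₀/P)/ln(1+r)⌉ = ⌈84.468⌉ = 85 payments; the last is $11.73.
Total paid = 84·$25.00 + $11.73 = $2,111.73.
Total interest = total paid − principal = $2,111.73 − $1,575.00 = $536.73.

$537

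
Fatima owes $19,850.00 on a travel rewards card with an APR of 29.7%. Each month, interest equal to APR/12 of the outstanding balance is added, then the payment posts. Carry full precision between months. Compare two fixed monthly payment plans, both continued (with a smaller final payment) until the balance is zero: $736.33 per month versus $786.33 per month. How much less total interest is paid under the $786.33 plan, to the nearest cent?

Monthly rate r = 29.7%/12 = 2.475% = 0.02475.
At $736.33/mo: n = ⌈−ln(1 − rB₀/P)/ln(1+r)⌉ = 46 payments (last $1.71); total interest = total paid − $19,850.00 = $13,286.56.
At $786.33/mo: 41 payments (last $75.12); total interest $11,678.32.
Interest saved = $13,286.56 − $11,678.32 = $1,608.24.

$1,608.24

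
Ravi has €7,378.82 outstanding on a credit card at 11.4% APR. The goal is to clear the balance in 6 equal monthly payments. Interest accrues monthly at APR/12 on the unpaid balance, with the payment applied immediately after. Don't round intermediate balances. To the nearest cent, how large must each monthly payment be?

€1,271.02

Monthly rate r = 11.4%/12 = 0.95% = 0.0095.
Level-payment amortization: P = B₀·r / (1 − (1+r)^(−n)) = 7378.82·0.0095 / (1 − 1.0095^(−6)).
Denominator 1 − (1+r)^(−6) = 0.0551517559.
P = 70.0988 / 0.0551517559 ≈ 1271.02.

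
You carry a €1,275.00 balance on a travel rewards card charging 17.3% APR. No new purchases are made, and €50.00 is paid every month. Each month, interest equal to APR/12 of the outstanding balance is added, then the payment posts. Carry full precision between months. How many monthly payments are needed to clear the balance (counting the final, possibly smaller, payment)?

33 months

Monthly rate r = 17.3%/12 = 1.44167% = 0.0144167.
Recurrence: B ← B·(1+r) − €50.00.
Month 1: interest €18.38; balance after payment €1,243.38.
Month 2: interest €17.93; balance after payment €1,211.31.
Closed form: n = −ln(1 − rB₀/P)/ln(1+r) = −ln(0.63237)/ln(1.01442) ≈ 32.016, so the balance reaches zero during payment 33.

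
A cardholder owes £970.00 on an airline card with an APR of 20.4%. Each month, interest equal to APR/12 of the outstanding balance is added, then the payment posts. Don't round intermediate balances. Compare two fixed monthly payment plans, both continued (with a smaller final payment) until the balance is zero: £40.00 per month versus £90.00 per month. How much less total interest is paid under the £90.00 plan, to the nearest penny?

Monthly rate r = 20.4%/12 = 1.7% = 0.017.
At £40.00/mo: n = ⌈−ln(1 − rB₀/P)/ln(1+r)⌉ = 32 payments (last £21.16); total interest = total paid − £970.00 = £291.16.
At £90.00/mo: 13 payments (last £0.55); total interest £110.55.
Interest saved = £291.16 − £110.55 = £180.61.

£180.61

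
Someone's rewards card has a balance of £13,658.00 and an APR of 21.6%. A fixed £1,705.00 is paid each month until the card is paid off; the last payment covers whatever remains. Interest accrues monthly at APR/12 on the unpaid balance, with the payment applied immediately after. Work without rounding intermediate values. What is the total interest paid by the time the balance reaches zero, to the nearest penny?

£1,226.26

Monthly rate r = 21.6%/12 = 1.8% = 0.018.
Payoff takes n = ⌈−ln(1 − rB₀/P)/ln(1+r)⌉ = ⌈8.728⌉ = 9 payments; the last is £1,244.26.
Total paid = 8·£1,705.00 + £1,244.26 = £14,884.26.
Total interest = total paid − principal = £14,884.26 − £13,658.00 = £1,226.26.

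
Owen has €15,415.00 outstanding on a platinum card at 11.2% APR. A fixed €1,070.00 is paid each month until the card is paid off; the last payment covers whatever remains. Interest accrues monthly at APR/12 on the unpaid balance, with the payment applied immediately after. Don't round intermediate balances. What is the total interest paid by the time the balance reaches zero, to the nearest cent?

Monthly rate r = 11.2%/12 = 0.933333% = 0.00933333.
Payoff takes n = ⌈−ln(1 − rB₀/P)/ln(1+r)⌉ = ⌈15.544⌉ = 16 payments; the last is €583.13.
Total paid = 15·€1,070.00 + €583.13 = €16,633.13.
Total interest = total paid − principal = €16,633.13 − €15,415.00 = €1,218.13.

€1,218.13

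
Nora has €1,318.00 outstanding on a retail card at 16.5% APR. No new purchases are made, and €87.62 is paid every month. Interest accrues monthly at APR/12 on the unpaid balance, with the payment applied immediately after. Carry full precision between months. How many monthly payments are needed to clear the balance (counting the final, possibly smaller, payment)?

Monthly rate r = 16.5%/12 = 1.375% = 0.01375.
Recurrence: B ← B·(1+r) − €87.62.
Month 1: interest €18.12; balance after payment €1,248.50.
Month 2: interest €17.17; balance after payment €1,178.05.
Closed form: n = −ln(1 − rB₀/P)/ln(1+r) = −ln(0.79317)/ln(1.01375) ≈ 16.968, so the balance reaches zero during payment 17.

17 payments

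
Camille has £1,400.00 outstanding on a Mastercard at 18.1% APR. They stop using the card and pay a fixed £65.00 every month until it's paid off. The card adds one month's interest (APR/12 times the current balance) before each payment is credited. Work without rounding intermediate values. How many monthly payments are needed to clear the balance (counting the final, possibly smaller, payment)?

Monthly rate r = 18.1%/12 = 1.50833% = 0.0150833.
Recurrence: B ← B·(1+r) − £65.00.
Month 1: interest £21.12; balance after payment £1,356.12.
Month 2: interest £20.45; balance after payment £1,311.57.
Closed form: n = −ln(1 − rB₀/P)/ln(1+r) = −ln(0.67513)/ln(1.01508) ≈ 26.241, so the balance reaches zero during payment 27.

27 months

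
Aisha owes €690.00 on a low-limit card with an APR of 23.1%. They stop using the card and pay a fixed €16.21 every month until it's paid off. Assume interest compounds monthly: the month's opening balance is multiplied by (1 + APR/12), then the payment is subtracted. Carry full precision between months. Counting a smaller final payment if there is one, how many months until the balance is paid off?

Monthly rate r = 23.1%/12 = 1.925% = 0.01925.
Recurrence: B ← B·(1+r) − €16.21.
Month 1: interest €13.28; balance after payment €687.07.
Month 2: interest €13.23; balance after payment €684.09.
Closed form: n = −ln(1 − rB₀/P)/ln(1+r) = −ln(0.1806)/ln(1.01925) ≈ 89.761, so the balance reaches zero during payment 90.

90 payments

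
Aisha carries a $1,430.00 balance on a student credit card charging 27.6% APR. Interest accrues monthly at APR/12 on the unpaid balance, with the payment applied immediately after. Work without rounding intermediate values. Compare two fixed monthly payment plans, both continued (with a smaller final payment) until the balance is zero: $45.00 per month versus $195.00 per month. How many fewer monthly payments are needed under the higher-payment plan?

49 fewer payments

Monthly rate r = 27.6%/12 = 2.3% = 0.023.
At $45.00/mo: n = ⌈−ln(1 − rB₀/P)/ln(1+r)⌉ = 58 payments (last $32.72); total interest = total paid − $1,430.00 = $1,167.72.
At $195.00/mo: 9 payments (last $24.33); total interest $154.33.
Payments saved = 58 − 9 = 49.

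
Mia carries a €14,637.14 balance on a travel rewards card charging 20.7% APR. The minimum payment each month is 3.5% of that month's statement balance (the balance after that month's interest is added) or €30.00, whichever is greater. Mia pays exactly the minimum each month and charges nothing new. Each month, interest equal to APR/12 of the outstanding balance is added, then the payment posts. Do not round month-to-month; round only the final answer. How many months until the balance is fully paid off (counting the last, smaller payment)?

193 months

Monthly rate r = 20.7%/12 = 1.725% = 0.01725.
While 3.5% of the post-interest balance exceeds €30.00, each month B ← (B·(1+r))·(1 − 0.035), i.e. B shrinks by the factor (1+r)·0.965 = 0.98165.
This holds for months 1–155. Entering month 156 the balance is €828.86; 3.5% of the post-interest balance is now below €30.00, so the flat €30.00 minimum applies from here.
From month 156 a fixed €30.00 at rate r clears €828.86 in 38 more payments. Total: 155 + 38 = 193 months.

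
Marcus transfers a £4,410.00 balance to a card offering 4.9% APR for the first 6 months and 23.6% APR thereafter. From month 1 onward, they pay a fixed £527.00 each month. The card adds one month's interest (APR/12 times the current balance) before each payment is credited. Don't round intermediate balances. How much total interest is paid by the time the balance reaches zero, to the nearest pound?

£125

Promo months 1–6 at r₀ = 4.9%/12 = 0.00408333; months 7+ at r₁ = 23.6%/12 = 0.0196667.
After month 6: iterate B ← B·(1+r₀) − £527.00 for 6 months → £1,324.70.
Then at r₁ with £527.00/mo: n₂ = −ln(1 − r₁·B/P)/ln(1+r₁) ≈ 2.60 → 3 more payments.
Total paid = 8·£527.00 + £319.11 = £4,535.11; interest = £4,535.11 − £4,410.00 = £125.11.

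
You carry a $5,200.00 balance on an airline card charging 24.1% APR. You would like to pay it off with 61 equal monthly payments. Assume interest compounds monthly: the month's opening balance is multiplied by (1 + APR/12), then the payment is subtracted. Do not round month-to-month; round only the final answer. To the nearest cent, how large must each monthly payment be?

$148.62

Monthly rate r = 24.1%/12 = 2.00833% = 0.0200833.
Level-payment amortization: P = B₀·r / (1 − (1+r)^(−n)) = 5200.00·0.0200833 / (1 − 1.02008^(−61)).
Denominator 1 − (1+r)^(−61) = 0.70267924.
P = 104.433 / 0.70267924 ≈ 148.62.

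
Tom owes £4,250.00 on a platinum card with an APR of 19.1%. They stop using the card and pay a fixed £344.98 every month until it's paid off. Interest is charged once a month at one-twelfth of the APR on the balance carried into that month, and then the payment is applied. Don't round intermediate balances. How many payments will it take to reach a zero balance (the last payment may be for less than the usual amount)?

Monthly rate r = 19.1%/12 = 1.59167% = 0.0159167.
Recurrence: B ← B·(1+r) − £344.98.
Month 1: interest £67.65; balance after payment £3,972.67.
Month 2: interest £63.23; balance after payment £3,690.92.
Closed form: n = −ln(1 − rB₀/P)/ln(1+r) = −ln(0.80391)/ln(1.01592) ≈ 13.822, so the balance reaches zero during payment 14.

14 payments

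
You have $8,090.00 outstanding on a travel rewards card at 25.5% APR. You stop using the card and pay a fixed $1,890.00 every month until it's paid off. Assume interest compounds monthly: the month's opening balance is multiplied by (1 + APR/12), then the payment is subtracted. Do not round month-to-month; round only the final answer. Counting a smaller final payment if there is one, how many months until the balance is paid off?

5 payments

Monthly rate r = 25.5%/12 = 2.125% = 0.02125.
Recurrence: B ← B·(1+r) − $1,890.00.
Month 1: interest $171.91; balance after payment $6,371.91.
Month 2: interest $135.40; balance after payment $4,617.32.
Month 3: interest $98.12; balance after payment $2,825.43.
Month 4: interest $60.04; balance after payment $995.47.
Month 5: interest $21.15; balance after payment $0.00.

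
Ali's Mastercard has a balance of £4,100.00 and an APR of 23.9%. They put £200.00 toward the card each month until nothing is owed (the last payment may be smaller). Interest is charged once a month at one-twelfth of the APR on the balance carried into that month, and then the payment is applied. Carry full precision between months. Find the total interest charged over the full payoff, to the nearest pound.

Monthly rate r = 23.9%/12 = 1.99167% = 0.0199167.
Payoff takes n = ⌈−ln(1 − rB₀/P)/ln(1+r)⌉ = ⌈26.608⌉ = 27 payments; the last is £122.14.
Total paid = 26·£200.00 + £122.14 = £5,322.14.
Total interest = total paid − principal = £5,322.14 − £4,100.00 = £1,222.14.

£1,222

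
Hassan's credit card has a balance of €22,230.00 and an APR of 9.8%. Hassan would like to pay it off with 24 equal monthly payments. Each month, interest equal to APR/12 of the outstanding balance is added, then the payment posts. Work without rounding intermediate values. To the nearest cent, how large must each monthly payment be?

€1,023.75

Monthly rate r = 9.8%/12 = 0.816667% = 0.00816667.
Level-payment amortization: P = B₀·r / (1 − (1+r)^(−n)) = 22230.00·0.00816667 / (1 − 1.00817^(−24)).
Denominator 1 − (1+r)^(−24) = 0.177333181.
P = 181.545 / 0.177333181 ≈ 1023.75.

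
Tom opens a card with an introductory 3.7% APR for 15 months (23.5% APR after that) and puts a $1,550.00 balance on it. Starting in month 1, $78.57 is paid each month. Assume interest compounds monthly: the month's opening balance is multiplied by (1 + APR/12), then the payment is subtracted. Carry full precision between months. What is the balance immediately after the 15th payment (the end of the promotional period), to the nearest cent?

Promo months 1–15 at r₀ = 3.7%/12 = 0.00308333; months 16+ at r₁ = 23.5%/12 = 0.0195833.
After month 15: iterate B ← B·(1+r₀) − $78.57 for 15 months → $418.93.

$418.93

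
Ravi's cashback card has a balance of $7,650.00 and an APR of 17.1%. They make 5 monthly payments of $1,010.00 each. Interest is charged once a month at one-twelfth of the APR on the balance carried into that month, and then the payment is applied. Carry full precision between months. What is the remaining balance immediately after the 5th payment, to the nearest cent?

$3,014.83

Monthly rate r = 17.1%/12 = 1.425% = 0.01425.
Each month: B ← B·(1+r) − $1,010.00.
Month 1: interest $109.01; balance after payment $6,749.01.
Month 2: interest $96.17; balance after payment $5,835.19.
Month 3: interest $83.15; balance after payment $4,908.34.
Month 4: interest $69.94; balance after payment $3,968.28.
Month 5: interest $56.55; balance after payment $3,014.83.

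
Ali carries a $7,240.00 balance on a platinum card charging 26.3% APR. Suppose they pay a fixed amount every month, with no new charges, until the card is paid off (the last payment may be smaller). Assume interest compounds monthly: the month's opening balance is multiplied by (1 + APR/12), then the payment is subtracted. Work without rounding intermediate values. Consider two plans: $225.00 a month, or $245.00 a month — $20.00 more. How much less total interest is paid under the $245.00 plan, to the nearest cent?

$889.44

Monthly rate r = 26.3%/12 = 2.19167% = 0.0219167.
At $225.00/mo: n = ⌈−ln(1 − rB₀/P)/ln(1+r)⌉ = 57 payments (last $78.20); total interest = total paid − $7,240.00 = $5,438.20.
At $245.00/mo: 49 payments (last $28.76); total interest $4,548.76.
Interest saved = $5,438.20 − $4,548.76 = $889.44.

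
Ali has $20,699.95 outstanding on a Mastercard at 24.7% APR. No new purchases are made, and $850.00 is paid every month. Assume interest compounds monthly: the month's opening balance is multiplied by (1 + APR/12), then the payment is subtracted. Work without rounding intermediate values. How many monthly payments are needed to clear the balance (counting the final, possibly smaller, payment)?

Monthly rate r = 24.7%/12 = 2.05833% = 0.0205833.
Recurrence: B ← B·(1+r) − $850.00.
Month 1: interest $426.07; balance after payment $20,276.02.
Month 2: interest $417.35; balance after payment $19,843.37.
Closed form: n = −ln(1 − rB₀/P)/ln(1+r) = −ln(0.49874)/ln(1.02058) ≈ 34.145, so the balance reaches zero during payment 35.

35 months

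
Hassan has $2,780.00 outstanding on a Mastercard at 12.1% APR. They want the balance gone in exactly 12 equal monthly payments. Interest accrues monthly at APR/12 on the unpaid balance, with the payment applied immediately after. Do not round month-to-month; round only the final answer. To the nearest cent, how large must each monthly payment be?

Monthly rate r = 12.1%/12 = 1.00833% = 0.0100833.
Level-payment amortization: P = B₀·r / (1 − (1+r)^(−n)) = 2780.00·0.0100833 / (1 − 1.01008^(−12)).
Denominator 1 − (1+r)^(−12) = 0.113428966.
P = 28.0317 / 0.113428966 ≈ 247.13.

$247.13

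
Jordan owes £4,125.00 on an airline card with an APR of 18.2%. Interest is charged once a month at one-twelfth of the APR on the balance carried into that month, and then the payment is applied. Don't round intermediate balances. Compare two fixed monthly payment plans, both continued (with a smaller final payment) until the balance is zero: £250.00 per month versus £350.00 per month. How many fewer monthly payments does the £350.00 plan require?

Monthly rate r = 18.2%/12 = 1.51667% = 0.0151667.
At £250.00/mo: n = ⌈−ln(1 − rB₀/P)/ln(1+r)⌉ = 20 payments (last £33.64); total interest = total paid − £4,125.00 = £658.64.
At £350.00/mo: 14 payments (last £29.06); total interest £454.06.
Payments saved = 20 − 14 = 6.

6 fewer payments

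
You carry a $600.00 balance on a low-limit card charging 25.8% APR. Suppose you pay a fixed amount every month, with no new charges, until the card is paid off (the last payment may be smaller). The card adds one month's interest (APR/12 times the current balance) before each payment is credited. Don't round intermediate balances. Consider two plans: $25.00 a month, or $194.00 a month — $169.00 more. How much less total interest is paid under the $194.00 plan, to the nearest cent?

$224.97

Monthly rate r = 25.8%/12 = 2.15% = 0.0215.
At $25.00/mo: n = ⌈−ln(1 − rB₀/P)/ln(1+r)⌉ = 35 payments (last $2.87); total interest = total paid − $600.00 = $252.87.
At $194.00/mo: 4 payments (last $45.90); total interest $27.90.
Interest saved = $252.87 − $27.90 = $224.97.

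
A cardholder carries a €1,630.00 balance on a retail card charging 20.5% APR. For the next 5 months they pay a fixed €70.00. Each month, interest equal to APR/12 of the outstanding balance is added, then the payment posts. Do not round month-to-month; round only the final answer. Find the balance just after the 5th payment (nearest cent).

Monthly rate r = 20.5%/12 = 1.70833% = 0.0170833.
Each month: B ← B·(1+r) − €70.00.
Month 1: interest €27.85; balance after payment €1,587.85.
Month 2: interest €27.13; balance after payment €1,544.97.
Month 3: interest €26.39; balance after payment €1,501.36.
Month 4: interest €25.65; balance after payment €1,457.01.
Month 5: interest €24.89; balance after payment €1,411.90.

€1,411.90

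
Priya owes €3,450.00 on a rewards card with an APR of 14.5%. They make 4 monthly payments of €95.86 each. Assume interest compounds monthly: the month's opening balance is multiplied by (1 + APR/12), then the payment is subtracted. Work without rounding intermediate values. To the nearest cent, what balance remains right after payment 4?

€3,229.35

Monthly rate r = 14.5%/12 = 1.20833% = 0.0120833.
Each month: B ← B·(1+r) − €95.86.
Month 1: interest €41.69; balance after payment €3,395.83.
Month 2: interest €41.03; balance after payment €3,341.00.
Month 3: interest €40.37; balance after payment €3,285.51.
Month 4: interest €39.70; balance after payment €3,229.35.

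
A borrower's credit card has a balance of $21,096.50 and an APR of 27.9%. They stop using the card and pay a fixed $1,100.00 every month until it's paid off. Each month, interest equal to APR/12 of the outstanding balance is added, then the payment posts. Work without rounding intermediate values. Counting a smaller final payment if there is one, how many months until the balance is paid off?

Monthly rate r = 27.9%/12 = 2.325% = 0.02325.
Recurrence: B ← B·(1+r) − $1,100.00.
Month 1: interest $490.49; balance after payment $20,486.99.
Month 2: interest $476.32; balance after payment $19,863.32.
Closed form: n = −ln(1 − rB₀/P)/ln(1+r) = −ln(0.5541)/ln(1.02325) ≈ 25.688, so the balance reaches zero during payment 26.

26 months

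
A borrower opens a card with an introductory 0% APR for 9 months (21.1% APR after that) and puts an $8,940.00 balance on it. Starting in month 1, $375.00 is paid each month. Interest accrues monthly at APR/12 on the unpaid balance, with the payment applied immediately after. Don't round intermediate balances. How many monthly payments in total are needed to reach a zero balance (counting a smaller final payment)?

Promo months 1–9 at r₀ = 0%/12 = 0; months 10+ at r₁ = 21.1%/12 = 0.0175833.
After month 9 (no interest yet): B = $8,940.00 − 9·$375.00 = $5,565.00.
Then at r₁ with $375.00/mo: n₂ = −ln(1 − r₁·B/P)/ln(1+r₁) ≈ 17.35 → 18 more payments.

27 months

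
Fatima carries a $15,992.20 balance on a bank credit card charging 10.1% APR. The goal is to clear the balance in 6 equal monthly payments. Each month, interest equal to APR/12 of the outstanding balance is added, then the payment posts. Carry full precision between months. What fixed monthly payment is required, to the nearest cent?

$2,744.43

Monthly rate r = 10.1%/12 = 0.841667% = 0.00841667.
Level-payment amortization: P = B₀·r / (1 − (1+r)^(−n)) = 15992.20·0.00841667 / (1 − 1.00842^(−6)).
Denominator 1 − (1+r)^(−6) = 0.0490451217.
P = 134.601 / 0.0490451217 ≈ 2744.43.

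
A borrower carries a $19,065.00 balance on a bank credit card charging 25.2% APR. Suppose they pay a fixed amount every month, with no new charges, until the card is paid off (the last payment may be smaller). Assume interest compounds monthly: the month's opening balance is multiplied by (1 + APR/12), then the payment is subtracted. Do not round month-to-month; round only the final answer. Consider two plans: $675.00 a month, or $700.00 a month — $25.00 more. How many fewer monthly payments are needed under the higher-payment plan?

3 fewer payments

Monthly rate r = 25.2%/12 = 2.1% = 0.021.
At $675.00/mo: n = ⌈−ln(1 − rB₀/P)/ln(1+r)⌉ = 44 payments (last $183.94); total interest = total paid − $19,065.00 = $10,143.94.
At $700.00/mo: 41 payments (last $580.83); total interest $9,515.83.
Payments saved = 44 − 41 = 3.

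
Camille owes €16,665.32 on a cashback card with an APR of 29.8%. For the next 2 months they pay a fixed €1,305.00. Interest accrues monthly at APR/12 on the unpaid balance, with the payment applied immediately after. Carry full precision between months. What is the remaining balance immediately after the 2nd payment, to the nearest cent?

€14,860.90

Monthly rate r = 29.8%/12 = 2.48333% = 0.0248333.
Each month: B ← B·(1+r) − €1,305.00.
Month 1: interest €413.86; balance after payment €15,774.18.
Month 2: interest €391.73; balance after payment €14,860.90.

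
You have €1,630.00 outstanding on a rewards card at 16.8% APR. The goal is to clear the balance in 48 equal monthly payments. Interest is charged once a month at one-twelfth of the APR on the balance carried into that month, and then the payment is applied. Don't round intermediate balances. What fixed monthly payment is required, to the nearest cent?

Monthly rate r = 16.8%/12 = 1.4% = 0.014.
Level-payment amortization: P = B₀·r / (1 − (1+r)^(−n)) = 1630.00·0.014 / (1 − 1.014^(−48)).
Denominator 1 − (1+r)^(−48) = 0.486928182.
P = 22.82 / 0.486928182 ≈ 46.87.

€46.87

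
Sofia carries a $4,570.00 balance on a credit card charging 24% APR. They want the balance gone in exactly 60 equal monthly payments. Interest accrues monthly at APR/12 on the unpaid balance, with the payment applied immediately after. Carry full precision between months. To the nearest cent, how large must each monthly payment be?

Monthly rate r = 24%/12 = 2% = 0.02.
Level-payment amortization: P = B₀·r / (1 − (1+r)^(−n)) = 4570.00·0.02 / (1 − 1.02^(−60)).
Denominator 1 − (1+r)^(−60) = 0.695217734.
P = 91.4 / 0.695217734 ≈ 131.47.

$131.47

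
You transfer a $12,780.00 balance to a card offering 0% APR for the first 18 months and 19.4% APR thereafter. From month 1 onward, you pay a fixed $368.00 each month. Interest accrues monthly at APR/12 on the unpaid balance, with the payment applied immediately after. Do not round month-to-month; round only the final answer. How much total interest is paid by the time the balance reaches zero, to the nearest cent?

Promo months 1–18 at r₀ = 0%/12 = 0; months 19+ at r₁ = 19.4%/12 = 0.0161667.
After month 18 (no interest yet): B = $12,780.00 − 18·$368.00 = $6,156.00.
Then at r₁ with $368.00/mo: n₂ = −ln(1 − r₁·B/P)/ln(1+r₁) ≈ 19.66 → 20 more payments.
Total paid = 37·$368.00 + $243.98 = $13,859.98; interest = $13,859.98 − $12,780.00 = $1,079.98.

$1,079.98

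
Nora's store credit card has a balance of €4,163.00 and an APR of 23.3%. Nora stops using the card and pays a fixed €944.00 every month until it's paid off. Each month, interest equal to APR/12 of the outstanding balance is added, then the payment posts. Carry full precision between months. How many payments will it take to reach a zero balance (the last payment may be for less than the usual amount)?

5 payments

Monthly rate r = 23.3%/12 = 1.94167% = 0.0194167.
Recurrence: B ← B·(1+r) − €944.00.
Month 1: interest €80.83; balance after payment €3,299.83.
Month 2: interest €64.07; balance after payment €2,419.90.
Month 3: interest €46.99; balance after payment €1,522.89.
Month 4: interest €29.57; balance after payment €608.46.
Month 5: interest €11.81; balance after payment €0.00.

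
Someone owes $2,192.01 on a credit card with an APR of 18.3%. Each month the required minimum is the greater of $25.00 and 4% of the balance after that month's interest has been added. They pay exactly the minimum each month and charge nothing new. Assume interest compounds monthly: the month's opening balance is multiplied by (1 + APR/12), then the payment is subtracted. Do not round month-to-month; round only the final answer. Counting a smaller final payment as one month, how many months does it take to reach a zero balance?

81 months

Monthly rate r = 18.3%/12 = 1.525% = 0.01525.
While 4% of the post-interest balance exceeds $25.00, each month B ← (B·(1+r))·(1 − 0.04), i.e. B shrinks by the factor (1+r)·0.96 = 0.97464.
This holds for months 1–50. Entering month 51 the balance is $606.81; 4% of the post-interest balance is now below $25.00, so the flat $25.00 minimum applies from here.
From month 51 a fixed $25.00 at rate r clears $606.81 in 31 more payments. Total: 50 + 31 = 81 months.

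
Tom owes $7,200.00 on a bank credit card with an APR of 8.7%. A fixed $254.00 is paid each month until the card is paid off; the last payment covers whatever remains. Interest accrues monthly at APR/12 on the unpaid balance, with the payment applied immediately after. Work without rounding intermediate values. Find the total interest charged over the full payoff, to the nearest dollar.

Monthly rate r = 8.7%/12 = 0.725% = 0.00725.
Payoff takes n = ⌈−ln(1 − rB₀/P)/ln(1+r)⌉ = ⌈31.847⌉ = 32 payments; the last is $215.23.
Total paid = 31·$254.00 + $215.23 = $8,089.23.
Total interest = total paid − principal = $8,089.23 − $7,200.00 = $889.23.

$889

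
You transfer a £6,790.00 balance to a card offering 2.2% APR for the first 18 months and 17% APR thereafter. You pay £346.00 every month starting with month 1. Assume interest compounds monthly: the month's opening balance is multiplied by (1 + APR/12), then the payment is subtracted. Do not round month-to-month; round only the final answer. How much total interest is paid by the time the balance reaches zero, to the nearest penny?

Promo months 1–18 at r₀ = 2.2%/12 = 0.00183333; months 19+ at r₁ = 17%/12 = 0.0141667.
After month 18: iterate B ← B·(1+r₀) − £346.00 for 18 months → £691.59.
Then at r₁ with £346.00/mo: n₂ = −ln(1 − r₁·B/P)/ln(1+r₁) ≈ 2.04 → 3 more payments.
Total paid = 20·£346.00 + £14.62 = £6,934.62; interest = £6,934.62 − £6,790.00 = £144.62.

£144.62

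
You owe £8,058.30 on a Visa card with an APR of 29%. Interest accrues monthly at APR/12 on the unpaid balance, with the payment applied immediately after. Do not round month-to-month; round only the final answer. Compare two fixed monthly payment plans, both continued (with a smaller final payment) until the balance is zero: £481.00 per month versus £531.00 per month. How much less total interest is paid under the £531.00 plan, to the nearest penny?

£294.42

Monthly rate r = 29%/12 = 2.41667% = 0.0241667.
At £481.00/mo: n = ⌈−ln(1 − rB₀/P)/ln(1+r)⌉ = 22 payments (last £353.82); total interest = total paid − £8,058.30 = £2,396.52.
At £531.00/mo: 20 payments (last £71.40); total interest £2,102.10.
Interest saved = £2,396.52 − £2,102.10 = £294.42.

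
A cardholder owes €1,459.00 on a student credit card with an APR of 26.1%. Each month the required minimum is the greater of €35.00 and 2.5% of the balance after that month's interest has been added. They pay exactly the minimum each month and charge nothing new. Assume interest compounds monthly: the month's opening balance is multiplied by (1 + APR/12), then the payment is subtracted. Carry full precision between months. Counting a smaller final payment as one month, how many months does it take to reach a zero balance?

106 months

Monthly rate r = 26.1%/12 = 2.175% = 0.02175.
While 2.5% of the post-interest balance exceeds €35.00, each month B ← (B·(1+r))·(1 − 0.025), i.e. B shrinks by the factor (1+r)·0.975 = 0.99621.
This holds for months 1–17. Entering month 18 the balance is €1,367.71; 2.5% of the post-interest balance is now below €35.00, so the flat €35.00 minimum applies from here.
From month 18 a fixed €35.00 at rate r clears €1,367.71 in 89 more payments. Total: 17 + 89 = 106 months.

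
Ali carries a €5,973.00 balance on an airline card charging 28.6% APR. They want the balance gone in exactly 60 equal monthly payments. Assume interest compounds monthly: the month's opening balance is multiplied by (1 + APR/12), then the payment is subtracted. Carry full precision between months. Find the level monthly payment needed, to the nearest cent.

€188.14

Monthly rate r = 28.6%/12 = 2.38333% = 0.0238333.
Level-payment amortization: P = B₀·r / (1 − (1+r)^(−n)) = 5973.00·0.0238333 / (1 − 1.02383^(−60)).
Denominator 1 − (1+r)^(−60) = 0.756642854.
P = 142.357 / 0.756642854 ≈ 188.14.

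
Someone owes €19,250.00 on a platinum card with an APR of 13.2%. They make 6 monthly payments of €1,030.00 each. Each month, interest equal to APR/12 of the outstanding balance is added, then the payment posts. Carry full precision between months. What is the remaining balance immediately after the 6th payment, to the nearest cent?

Monthly rate r = 13.2%/12 = 1.1% = 0.011.
Each month: B ← B·(1+r) − €1,030.00.
Month 1: interest €211.75; balance after payment €18,431.75.
Month 2: interest €202.75; balance after payment €17,604.50.
Month 3: interest €193.65; balance after payment €16,768.15.
Month 4: interest €184.45; balance after payment €15,922.60.
Month 5: interest €175.15; balance after payment €15,067.75.
Month 6: interest €165.75; balance after payment €14,203.49.

€14,203.49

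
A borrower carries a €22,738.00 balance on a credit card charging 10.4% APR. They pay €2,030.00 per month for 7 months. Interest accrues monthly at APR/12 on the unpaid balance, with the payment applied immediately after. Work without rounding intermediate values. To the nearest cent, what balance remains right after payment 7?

€9,568.98

Monthly rate r = 10.4%/12 = 0.866667% = 0.00866667.
Each month: B ← B·(1+r) − €2,030.00.
Month 1: interest €197.06; balance after payment €20,905.06.
Month 2: interest €181.18; balance after payment €19,056.24.
Month 3: interest €165.15; balance after payment €17,191.39.
Month 4: interest €148.99; balance after payment €15,310.39.
Month 5: interest €132.69; balance after payment €13,413.08.
Month 6: interest €116.25; balance after payment €11,499.32.
Month 7: interest €99.66; balance after payment €9,568.98.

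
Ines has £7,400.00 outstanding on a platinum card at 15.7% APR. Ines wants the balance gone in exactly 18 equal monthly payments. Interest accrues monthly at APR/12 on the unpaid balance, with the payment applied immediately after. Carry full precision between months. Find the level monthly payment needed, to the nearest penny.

£464.09

Monthly rate r = 15.7%/12 = 1.30833% = 0.0130833.
Level-payment amortization: P = B₀·r / (1 − (1+r)^(−n)) = 7400.00·0.0130833 / (1 − 1.01308^(−18)).
Denominator 1 − (1+r)^(−18) = 0.208616615.
P = 96.8167 / 0.208616615 ≈ 464.09.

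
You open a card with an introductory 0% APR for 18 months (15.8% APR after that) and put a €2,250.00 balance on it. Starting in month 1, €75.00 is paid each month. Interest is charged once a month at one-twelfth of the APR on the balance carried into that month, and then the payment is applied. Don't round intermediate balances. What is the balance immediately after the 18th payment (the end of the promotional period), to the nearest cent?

€900.00

Promo months 1–18 at r₀ = 0%/12 = 0; months 19+ at r₁ = 15.8%/12 = 0.0131667.
After month 18 (no interest yet): B = €2,250.00 − 18·€75.00 = €900.00.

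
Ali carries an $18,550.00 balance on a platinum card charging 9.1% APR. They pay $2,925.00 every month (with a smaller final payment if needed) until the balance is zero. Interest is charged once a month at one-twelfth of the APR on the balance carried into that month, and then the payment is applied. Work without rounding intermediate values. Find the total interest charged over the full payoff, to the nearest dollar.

$536

Monthly rate r = 9.1%/12 = 0.758333% = 0.00758333.
Payoff takes n = ⌈−ln(1 − rB₀/P)/ln(1+r)⌉ = ⌈6.524⌉ = 7 payments; the last is $1,535.64.
Total paid = 6·$2,925.00 + $1,535.64 = $19,085.64.
Total interest = total paid − principal = $19,085.64 − $18,550.00 = $535.64.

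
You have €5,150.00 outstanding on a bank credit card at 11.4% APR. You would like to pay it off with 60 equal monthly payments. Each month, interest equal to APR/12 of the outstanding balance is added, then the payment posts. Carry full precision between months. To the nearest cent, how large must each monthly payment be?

Monthly rate r = 11.4%/12 = 0.95% = 0.0095.
Level-payment amortization: P = B₀·r / (1 − (1+r)^(−n)) = 5150.00·0.0095 / (1 − 1.0095^(−60)).
Denominator 1 − (1+r)^(−60) = 0.432950981.
P = 48.925 / 0.432950981 ≈ 113.00.

€113.00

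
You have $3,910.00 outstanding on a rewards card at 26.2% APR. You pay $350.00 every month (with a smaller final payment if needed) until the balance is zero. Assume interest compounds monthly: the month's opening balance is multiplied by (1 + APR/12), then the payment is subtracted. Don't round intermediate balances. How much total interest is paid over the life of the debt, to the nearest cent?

$620.99

Monthly rate r = 26.2%/12 = 2.18333% = 0.0218333.
Payoff takes n = ⌈−ln(1 − rB₀/P)/ln(1+r)⌉ = ⌈12.945⌉ = 13 payments; the last is $330.99.
Total paid = 12·$350.00 + $330.99 = $4,530.99.
Total interest = total paid − principal = $4,530.99 − $3,910.00 = $620.99.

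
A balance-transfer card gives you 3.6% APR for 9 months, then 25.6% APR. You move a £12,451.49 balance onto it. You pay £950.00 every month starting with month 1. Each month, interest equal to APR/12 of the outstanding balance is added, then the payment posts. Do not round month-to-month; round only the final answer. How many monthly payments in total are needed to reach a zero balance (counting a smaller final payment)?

Promo months 1–9 at r₀ = 3.6%/12 = 0.003; months 10+ at r₁ = 25.6%/12 = 0.0213333.
After month 9: iterate B ← B·(1+r₀) − £950.00 for 9 months → £4,138.42.
Then at r₁ with £950.00/mo: n₂ = −ln(1 − r₁·B/P)/ln(1+r₁) ≈ 4.62 → 5 more payments.

14 payments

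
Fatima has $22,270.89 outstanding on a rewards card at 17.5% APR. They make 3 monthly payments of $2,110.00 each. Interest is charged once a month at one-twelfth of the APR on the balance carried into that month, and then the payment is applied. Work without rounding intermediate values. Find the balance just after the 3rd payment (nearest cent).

$16,836.76

Monthly rate r = 17.5%/12 = 1.45833% = 0.0145833.
Each month: B ← B·(1+r) − $2,110.00.
Month 1: interest $324.78; balance after payment $20,485.67.
Month 2: interest $298.75; balance after payment $18,674.42.
Month 3: interest $272.34; balance after payment $16,836.76.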